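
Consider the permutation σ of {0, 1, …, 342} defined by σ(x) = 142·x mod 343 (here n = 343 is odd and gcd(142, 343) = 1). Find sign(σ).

Trace 324: π^k(324) = [324, 46, 15, 72, 277, 232, 16] for k=0..6.
The orbit structure of x ↦ 142x mod 343: 7 orbits of sizes [147, 147, 21, 21, 3, 3, 1].
With 7 cycles on 343 points, sign = (−1)^{343−7} = +1.
Via Zolotarev, sign(π_{142}) = (142|343) = +1.

+1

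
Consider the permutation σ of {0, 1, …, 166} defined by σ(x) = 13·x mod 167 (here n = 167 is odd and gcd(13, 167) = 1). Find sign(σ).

-1

Start at x=22: 22 → 119 → 44 → 71 → 88 → 142 → 9 → … (one orbit).
2 cycles of lengths [166, 1].
sign(π) = (−1)^{n − #cycles} = (−1)^{167−2} = (−1)^165 = -1.
Zolotarev: (13|167) = -1, matching the cycle-count sign.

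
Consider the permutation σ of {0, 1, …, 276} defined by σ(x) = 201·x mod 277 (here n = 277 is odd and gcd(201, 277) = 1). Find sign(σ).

Orbit of 131 under x↦201x: [131, 16, 169, 175, 273, 27, 164]… (length divides ord_277(201)).
π_201 has 13 disjoint cycles with lengths [23, 23, 23, 23, 23, 23, 23, 23, 23, 23, 23, 23, 1] on {0,…,276}.
sign(π) = (−1)^{n − #cycles} = (−1)^{277−13} = (−1)^264 = +1.

+1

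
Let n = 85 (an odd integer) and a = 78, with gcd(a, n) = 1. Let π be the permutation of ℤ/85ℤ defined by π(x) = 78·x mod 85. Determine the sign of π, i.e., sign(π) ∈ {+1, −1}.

Trace 22: π^k(22) = [22, 16, 58, 19, 37, 81, 28] for k=0..6.
Cycle type of π: 16×5 + 4 + 1; total 7 cycles.
7 cycles on 85: each ℓ→(−1)^(ℓ−1), product (−1)^78 = +1.

+1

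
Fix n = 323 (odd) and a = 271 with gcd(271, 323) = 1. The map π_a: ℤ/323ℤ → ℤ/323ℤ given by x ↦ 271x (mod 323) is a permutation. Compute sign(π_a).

+1

Trace 220: π^k(220) = [220, 188, 237, 273, 16, 137, 305] for k=0..6.
27 cycles of lengths [18, 18, 18, 18, 18, 18, 18, 18, 18, 18, 18, 18, 18, 18, 18, 18, 9, 9, 2, 2, 2, 2, 2, 2, 2, 2, 1].
n − c = 323 − 27 = 296; sign = (−1)^296 = +1.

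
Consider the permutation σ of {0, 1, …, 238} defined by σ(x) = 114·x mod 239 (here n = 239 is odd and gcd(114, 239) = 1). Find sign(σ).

Start at x=115: 115 → 204 → 73 → 196 → 117 → 193 → 14 → … (one orbit).
Cycle type of π: 238 + 1; total 2 cycles.
With 2 cycles on 239 points, sign = (−1)^{239−2} = -1.
Zolotarev: (114|239) = -1, matching the cycle-count sign.

-1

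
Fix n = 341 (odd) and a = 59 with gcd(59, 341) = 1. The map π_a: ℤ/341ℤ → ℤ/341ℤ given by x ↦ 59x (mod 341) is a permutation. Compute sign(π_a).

+1

Trace 59: π^k(59) = [59, 71, 97, 267, 67, 202, 324] for k=0..6.
Cycle lengths of π_59 on ℤ/341ℤ: [15, 15, 15, 15, 15, 15, 15, 15, 15, 15, 15, 15, 15, 15, 15, 15, 15, 15, 15, 15, 15, 15, 5, 5, 1]; 25 cycles in total.
With 25 cycles on 341 points, sign = (−1)^{341−25} = +1.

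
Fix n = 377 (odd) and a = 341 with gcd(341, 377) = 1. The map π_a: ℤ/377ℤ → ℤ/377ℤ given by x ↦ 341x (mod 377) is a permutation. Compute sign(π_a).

+1

Trace 209: π^k(209) = [209, 16, 178, 1, 341, 165, 92] for k=0..6.
The orbit structure of x ↦ 341x mod 377: 15 orbits of sizes [42, 42, 42, 42, 42, 42, 42, 42, 14, 14, 3, 3, 3, 3, 1].
Σ(ℓ_i−1) = 377−15 = 362; sign = (−1)^362 = +1.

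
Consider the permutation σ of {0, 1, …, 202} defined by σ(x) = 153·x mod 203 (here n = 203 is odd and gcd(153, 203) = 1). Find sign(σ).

+1

Start at x=78: 78 → 160 → 120 → 90 → 169 → 76 → 57 → … (one orbit).
Cycle type of π: 28×7 + 2×3 + 1; total 11 cycles.
n − c = 203 − 11 = 192; sign = (−1)^192 = +1.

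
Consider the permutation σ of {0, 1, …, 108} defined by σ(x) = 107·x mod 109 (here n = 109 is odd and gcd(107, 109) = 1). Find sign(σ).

Orbit of 32 under x↦107x: [32, 45, 19, 71, 76, 66, 86]… (length divides ord_109(107)).
4 cycles of lengths [36, 36, 36, 1].
sign(π) = (−1)^{n − #cycles} = (−1)^{109−4} = (−1)^105 = -1.
(107|109)_J = -1 (Zolotarev's lemma cross-check).

-1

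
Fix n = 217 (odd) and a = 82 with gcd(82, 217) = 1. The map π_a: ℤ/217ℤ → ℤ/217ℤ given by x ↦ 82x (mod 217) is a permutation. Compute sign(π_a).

-1

Start at x=59: 59 → 64 → 40 → 25 → 97 → 142 → 143 → … (one orbit).
10 cycles of lengths [30, 30, 30, 30, 30, 30, 15, 15, 6, 1].
With 10 cycles on 217 points, sign = (−1)^{217−10} = -1.
Via Zolotarev, sign(π_{82}) = (82|217) = -1.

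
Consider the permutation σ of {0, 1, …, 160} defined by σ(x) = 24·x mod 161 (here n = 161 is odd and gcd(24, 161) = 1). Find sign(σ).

-1

Start at x=1: 1 → 24 → 93 → 139 → 116 → 47 → 1 (one orbit).
π_24 has 46 disjoint cycles with lengths [6, 6, 6, 6, 6, 6, 6, 6, 6, 6, 6, 6, 6, 6, 6, 6, 6, 6, 6, 6, 6, 6, 6, 1, 1, 1, 1, 1, 1, 1, 1, 1, 1, 1, 1, 1, 1, 1, 1, 1, 1, 1, 1, 1, 1, 1] on {0,…,160}.
sign(π) = (−1)^{n − #cycles} = (−1)^{161−46} = (−1)^115 = -1.
The Jacobi symbol (24|161) = -1 (Zolotarev) agrees.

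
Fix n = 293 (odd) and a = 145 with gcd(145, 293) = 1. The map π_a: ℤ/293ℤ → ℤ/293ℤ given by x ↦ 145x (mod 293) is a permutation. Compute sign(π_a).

Trace 224: π^k(224) = [224, 250, 211, 123, 255, 57, 61] for k=0..6.
π_145 has 3 disjoint cycles with lengths [146, 146, 1] on {0,…,292}.
sign(π) = (−1)^{n − #cycles} = (−1)^{293−3} = (−1)^290 = +1.

+1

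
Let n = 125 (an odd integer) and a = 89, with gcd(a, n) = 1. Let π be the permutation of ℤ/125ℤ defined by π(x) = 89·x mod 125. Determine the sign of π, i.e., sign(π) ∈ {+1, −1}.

Trace 51: π^k(51) = [51, 39, 96, 44, 41, 24, 11] for k=0..6.
The orbit structure of x ↦ 89x mod 125: 7 orbits of sizes [50, 50, 10, 10, 2, 2, 1].
With 7 cycles on 125 points, sign = (−1)^{125−7} = +1.
Zolotarev: (89|125) = +1, matching the cycle-count sign.

+1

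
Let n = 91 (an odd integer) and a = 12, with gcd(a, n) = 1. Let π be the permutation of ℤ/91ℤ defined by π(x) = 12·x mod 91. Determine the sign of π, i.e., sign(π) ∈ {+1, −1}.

-1

Start at x=38: 38 → 1 → 12 → 53 → 90 → 79 → 38 (one orbit).
Decompose π into cycles: lengths [6, 6, 6, 6, 6, 6, 6, 6, 6, 6, 6, 6, 6, 2, 2, 2, 2, 2, 2, 1] (20 cycles, including the fixed point 0).
n − c = 91 − 20 = 71; sign = (−1)^71 = -1.
Zolotarev: (12|91) = -1, matching the cycle-count sign.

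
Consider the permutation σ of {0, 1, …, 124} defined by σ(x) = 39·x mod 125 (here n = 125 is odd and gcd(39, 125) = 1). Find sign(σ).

+1

Trace 59: π^k(59) = [59, 51, 114, 71, 19, 116, 24] for k=0..6.
Cycle lengths of π_39 on ℤ/125ℤ: [50, 50, 10, 10, 2, 2, 1]; 7 cycles in total.
7 cycles on 125: each ℓ→(−1)^(ℓ−1), product (−1)^118 = +1.
Zolotarev: (39|125) = +1, matching the cycle-count sign.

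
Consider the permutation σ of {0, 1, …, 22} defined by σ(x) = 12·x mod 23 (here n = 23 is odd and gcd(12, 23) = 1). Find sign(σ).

+1

Start at x=13: 13 → 18 → 9 → 16 → 8 → 4 → 2 → … (one orbit).
The orbit structure of x ↦ 12x mod 23: 3 orbits of sizes [11, 11, 1].
sign(π) = (−1)^{n − #cycles} = (−1)^{23−3} = (−1)^20 = +1.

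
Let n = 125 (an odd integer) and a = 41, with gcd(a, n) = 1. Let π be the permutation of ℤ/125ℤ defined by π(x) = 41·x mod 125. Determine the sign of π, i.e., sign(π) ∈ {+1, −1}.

Orbit of 31 under x↦41x: [31, 21, 111, 51, 91, 106, 96]… (length divides ord_125(41)).
The orbit structure of x ↦ 41x mod 125: 13 orbits of sizes [25, 25, 25, 25, 5, 5, 5, 5, 1, 1, 1, 1, 1].
sign(π) = (−1)^{n − #cycles} = (−1)^{125−13} = (−1)^112 = +1.
Check: (41/125) = +1 by Zolotarev.

+1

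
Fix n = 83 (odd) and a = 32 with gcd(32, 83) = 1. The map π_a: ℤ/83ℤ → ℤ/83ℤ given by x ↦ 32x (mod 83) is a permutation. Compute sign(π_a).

-1

Orbit of 27 under x↦32x: [27, 34, 9, 39, 3, 13, 1]… (length divides ord_83(32)).
Decompose π into cycles: lengths [82, 1] (2 cycles, including the fixed point 0).
2 cycles on 83: each ℓ→(−1)^(ℓ−1), product (−1)^81 = -1.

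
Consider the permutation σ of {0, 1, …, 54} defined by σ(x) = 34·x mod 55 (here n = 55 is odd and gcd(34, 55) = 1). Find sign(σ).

Trace 1: π^k(1) = [1, 34] for k=0..1.
Decompose π into cycles: lengths [2, 2, 2, 2, 2, 2, 2, 2, 2, 2, 2, 2, 2, 2, 2, 2, 2, 2, 2, 2, 2, 2, 1, 1, 1, 1, 1, 1, 1, 1, 1, 1, 1] (33 cycles, including the fixed point 0).
n − c = 55 − 33 = 22; sign = (−1)^22 = +1.

+1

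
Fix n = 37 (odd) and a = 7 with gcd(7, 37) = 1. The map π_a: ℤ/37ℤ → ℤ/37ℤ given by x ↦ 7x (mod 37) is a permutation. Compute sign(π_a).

+1

Orbit of 9 under x↦7x: [9, 26, 34, 16, 1, 7, 12]… (length divides ord_37(7)).
Decompose π into cycles: lengths [9, 9, 9, 9, 1] (5 cycles, including the fixed point 0).
n − c = 37 − 5 = 32; sign = (−1)^32 = +1.
(7|37)_J = +1 (Zolotarev's lemma cross-check).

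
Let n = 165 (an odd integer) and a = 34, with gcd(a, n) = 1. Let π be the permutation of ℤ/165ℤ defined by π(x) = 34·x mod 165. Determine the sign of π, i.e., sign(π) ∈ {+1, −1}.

Orbit of 1 under x↦34x: [1, 34]… (length divides ord_165(34)).
The orbit structure of x ↦ 34x mod 165: 99 orbits of sizes [2, 2, 2, 2, 2, 2, 2, 2, 2, 2, 2, 2, 2, 2, 2, 2, 2, 2, 2, 2, 2, 2, 2, 2, 2, 2, 2, 2, 2, 2, 2, 2, 2, 2, 2, 2, 2, 2, 2, 2, 2, 2, 2, 2, 2, 2, 2, 2, 2, 2, 2, 2, 2, 2, 2, 2, 2, 2, 2, 2, 2, 2, 2, 2, 2, 2, 1, 1, 1, 1, 1, 1, 1, 1, 1, 1, 1, 1, 1, 1, 1, 1, 1, 1, 1, 1, 1, 1, 1, 1, 1, 1, 1, 1, 1, 1, 1, 1, 1].
n − c = 165 − 99 = 66; sign = (−1)^66 = +1.
Check: (34/165) = +1 by Zolotarev.

+1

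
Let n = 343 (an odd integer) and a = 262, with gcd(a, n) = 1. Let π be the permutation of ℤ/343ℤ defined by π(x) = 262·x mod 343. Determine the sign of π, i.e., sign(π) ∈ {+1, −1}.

Trace 45: π^k(45) = [45, 128, 265, 144, 341, 162, 255] for k=0..6.
π_262 has 4 disjoint cycles with lengths [294, 42, 6, 1] on {0,…,342}.
sign(π) = (−1)^{n − #cycles} = (−1)^{343−4} = (−1)^339 = -1.

-1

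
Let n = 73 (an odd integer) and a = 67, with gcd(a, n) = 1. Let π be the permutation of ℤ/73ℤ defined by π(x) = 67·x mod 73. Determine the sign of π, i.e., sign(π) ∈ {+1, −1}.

+1

Start at x=16: 16 → 50 → 65 → 48 → 4 → 49 → 71 → … (one orbit).
Decompose π into cycles: lengths [36, 36, 1] (3 cycles, including the fixed point 0).
sign(π) = (−1)^{n − #cycles} = (−1)^{73−3} = (−1)^70 = +1.
The Jacobi symbol (67|73) = +1 (Zolotarev) agrees.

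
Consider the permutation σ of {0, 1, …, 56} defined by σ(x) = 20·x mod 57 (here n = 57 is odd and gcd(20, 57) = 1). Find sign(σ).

Orbit of 20 under x↦20x: [20, 1]… (length divides ord_57(20)).
π_20 has 38 disjoint cycles with lengths [2, 2, 2, 2, 2, 2, 2, 2, 2, 2, 2, 2, 2, 2, 2, 2, 2, 2, 2, 1, 1, 1, 1, 1, 1, 1, 1, 1, 1, 1, 1, 1, 1, 1, 1, 1, 1, 1] on {0,…,56}.
With 38 cycles on 57 points, sign = (−1)^{57−38} = -1.
Zolotarev: (20|57) = -1, matching the cycle-count sign.

-1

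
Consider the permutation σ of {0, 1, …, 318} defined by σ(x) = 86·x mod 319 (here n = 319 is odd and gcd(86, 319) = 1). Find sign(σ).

Trace 291: π^k(291) = [291, 144, 262, 202, 146, 115, 1] for k=0..6.
The orbit structure of x ↦ 86x mod 319: 45 orbits of sizes [10, 10, 10, 10, 10, 10, 10, 10, 10, 10, 10, 10, 10, 10, 10, 10, 10, 10, 10, 10, 10, 10, 10, 10, 10, 10, 10, 10, 5, 5, 2, 2, 2, 2, 2, 2, 2, 2, 2, 2, 2, 2, 2, 2, 1].
Σ(ℓ_i−1) = 319−45 = 274; sign = (−1)^274 = +1.

+1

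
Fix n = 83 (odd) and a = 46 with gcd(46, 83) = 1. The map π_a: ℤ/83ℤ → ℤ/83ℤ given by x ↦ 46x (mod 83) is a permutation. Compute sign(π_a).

Start at x=21: 21 → 53 → 31 → 15 → 26 → 34 → 70 → … (one orbit).
Cycle lengths of π_46 on ℤ/83ℤ: [82, 1]; 2 cycles in total.
83 − 2 = 81 transpositions; sign(π) = (−1)^81 = -1.

-1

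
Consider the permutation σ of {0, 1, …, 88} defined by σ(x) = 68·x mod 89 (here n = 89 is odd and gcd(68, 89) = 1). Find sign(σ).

+1

Orbit of 5 under x↦68x: [5, 73, 69, 64, 80, 11, 36]… (length divides ord_89(68)).
Cycle lengths of π_68 on ℤ/89ℤ: [44, 44, 1]; 3 cycles in total.
sign(π) = (−1)^{n − #cycles} = (−1)^{89−3} = (−1)^86 = +1.
Check: (68/89) = +1 by Zolotarev.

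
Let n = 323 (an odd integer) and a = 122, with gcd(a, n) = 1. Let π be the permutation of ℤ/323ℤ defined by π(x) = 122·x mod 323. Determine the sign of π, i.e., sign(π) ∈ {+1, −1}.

+1

Orbit of 1 under x↦122x: [1, 122, 26, 265, 30, 107, 134]… (length divides ord_323(122)).
Cycle type of π: 48×6 + 16 + 6×3 + 1; total 11 cycles.
With 11 cycles on 323 points, sign = (−1)^{323−11} = +1.
Zolotarev: (122|323) = +1, matching the cycle-count sign.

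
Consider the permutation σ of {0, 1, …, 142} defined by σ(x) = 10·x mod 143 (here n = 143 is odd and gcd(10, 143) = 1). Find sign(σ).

Start at x=43: 43 → 1 → 10 → 100 → 142 → 133 → 43 (one orbit).
The orbit structure of x ↦ 10x mod 143: 28 orbits of sizes [6, 6, 6, 6, 6, 6, 6, 6, 6, 6, 6, 6, 6, 6, 6, 6, 6, 6, 6, 6, 6, 6, 2, 2, 2, 2, 2, 1].
28 cycles on 143: each ℓ→(−1)^(ℓ−1), product (−1)^115 = -1.

-1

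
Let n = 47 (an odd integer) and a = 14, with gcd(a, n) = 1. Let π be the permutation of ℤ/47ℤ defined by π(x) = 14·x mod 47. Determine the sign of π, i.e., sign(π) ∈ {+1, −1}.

+1

Start at x=34: 34 → 6 → 37 → 1 → 14 → 8 → 18 → … (one orbit).
Decompose π into cycles: lengths [23, 23, 1] (3 cycles, including the fixed point 0).
sign(π) = (−1)^{n − #cycles} = (−1)^{47−3} = (−1)^44 = +1.
(14|47)_J = +1 (Zolotarev's lemma cross-check).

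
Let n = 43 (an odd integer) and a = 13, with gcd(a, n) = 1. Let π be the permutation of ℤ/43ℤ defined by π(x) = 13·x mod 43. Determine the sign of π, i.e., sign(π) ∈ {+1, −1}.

Orbit of 25 under x↦13x: [25, 24, 11, 14, 10, 1, 13]… (length divides ord_43(13)).
Cycle lengths of π_13 on ℤ/43ℤ: [21, 21, 1]; 3 cycles in total.
n − c = 43 − 3 = 40; sign = (−1)^40 = +1.
Zolotarev: (13|43) = +1, matching the cycle-count sign.

+1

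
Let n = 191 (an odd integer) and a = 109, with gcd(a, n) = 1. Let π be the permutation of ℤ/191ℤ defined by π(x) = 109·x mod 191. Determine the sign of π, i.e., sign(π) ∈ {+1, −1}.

+1

Trace 184: π^k(184) = [184, 1, 109, 39, 49] for k=0..4.
Cycle type of π: 5×38 + 1; total 39 cycles.
Σ(ℓ_i−1) = 191−39 = 152; sign = (−1)^152 = +1.
(109|191)_J = +1 (Zolotarev's lemma cross-check).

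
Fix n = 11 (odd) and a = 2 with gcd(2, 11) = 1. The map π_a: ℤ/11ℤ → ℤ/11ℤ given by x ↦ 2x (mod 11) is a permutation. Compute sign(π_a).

-1

Trace 1: π^k(1) = [1, 2, 4, 8, 5, 10, 9] for k=0..6.
Decompose π into cycles: lengths [10, 1] (2 cycles, including the fixed point 0).
2 cycles on 11: each ℓ→(−1)^(ℓ−1), product (−1)^9 = -1.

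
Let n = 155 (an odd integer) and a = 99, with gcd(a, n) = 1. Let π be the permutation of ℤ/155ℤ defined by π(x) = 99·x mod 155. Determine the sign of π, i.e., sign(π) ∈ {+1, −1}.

Trace 119: π^k(119) = [119, 1, 99, 36, 154, 56] for k=0..5.
Cycle lengths of π_99 on ℤ/155ℤ: [6, 6, 6, 6, 6, 6, 6, 6, 6, 6, 6, 6, 6, 6, 6, 6, 6, 6, 6, 6, 6, 6, 6, 6, 6, 2, 2, 1]; 28 cycles in total.
155 − 28 = 127 transpositions; sign(π) = (−1)^127 = -1.

-1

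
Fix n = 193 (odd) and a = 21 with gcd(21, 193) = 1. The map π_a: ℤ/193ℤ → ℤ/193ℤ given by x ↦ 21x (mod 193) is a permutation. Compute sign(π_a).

+1

Start at x=144: 144 → 129 → 7 → 147 → 192 → 172 → 138 → … (one orbit).
Cycle type of π: 48×4 + 1; total 5 cycles.
5 cycles on 193: each ℓ→(−1)^(ℓ−1), product (−1)^188 = +1.
(21|193)_J = +1 (Zolotarev's lemma cross-check).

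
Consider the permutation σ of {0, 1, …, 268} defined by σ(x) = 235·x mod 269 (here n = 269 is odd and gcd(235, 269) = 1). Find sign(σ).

Start at x=1: 1 → 235 → 80 → 239 → 213 → 21 → 93 → … (one orbit).
Cycle lengths of π_235 on ℤ/269ℤ: [67, 67, 67, 67, 1]; 5 cycles in total.
269 − 5 = 264 transpositions; sign(π) = (−1)^264 = +1.

+1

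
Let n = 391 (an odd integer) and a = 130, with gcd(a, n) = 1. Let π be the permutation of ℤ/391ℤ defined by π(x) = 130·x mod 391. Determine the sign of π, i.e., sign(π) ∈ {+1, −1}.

Start at x=315: 315 → 286 → 35 → 249 → 308 → 158 → 208 → … (one orbit).
Cycle lengths of π_130 on ℤ/391ℤ: [176, 176, 22, 16, 1]; 5 cycles in total.
391 − 5 = 386 transpositions; sign(π) = (−1)^386 = +1.

+1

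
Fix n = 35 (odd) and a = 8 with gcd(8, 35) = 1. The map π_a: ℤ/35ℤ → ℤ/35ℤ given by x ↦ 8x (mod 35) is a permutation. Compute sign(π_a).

-1

Start at x=8: 8 → 29 → 22 → 1 → 8 (one orbit).
π_8 has 14 disjoint cycles with lengths [4, 4, 4, 4, 4, 4, 4, 1, 1, 1, 1, 1, 1, 1] on {0,…,34}.
35 − 14 = 21 transpositions; sign(π) = (−1)^21 = -1.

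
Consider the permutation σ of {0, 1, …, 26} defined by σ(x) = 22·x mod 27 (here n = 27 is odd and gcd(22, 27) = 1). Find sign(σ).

+1

Trace 16: π^k(16) = [16, 1, 22, 25, 10, 4, 7] for k=0..6.
π_22 has 7 disjoint cycles with lengths [9, 9, 3, 3, 1, 1, 1] on {0,…,26}.
7 cycles on 27: each ℓ→(−1)^(ℓ−1), product (−1)^20 = +1.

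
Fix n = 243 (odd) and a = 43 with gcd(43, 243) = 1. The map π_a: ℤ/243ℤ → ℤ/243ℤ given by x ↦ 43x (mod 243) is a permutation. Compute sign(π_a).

Orbit of 82 under x↦43x: [82, 124, 229, 127, 115, 85, 10]… (length divides ord_243(43)).
Cycle lengths of π_43 on ℤ/243ℤ: [81, 81, 27, 27, 9, 9, 3, 3, 1, 1, 1]; 11 cycles in total.
n − c = 243 − 11 = 232; sign = (−1)^232 = +1.
Zolotarev: (43|243) = +1, matching the cycle-count sign.

+1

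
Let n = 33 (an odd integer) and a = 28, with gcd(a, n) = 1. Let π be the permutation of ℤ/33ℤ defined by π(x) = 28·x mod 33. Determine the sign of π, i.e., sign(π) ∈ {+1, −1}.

-1

Start at x=19: 19 → 4 → 13 → 1 → 28 → 25 → 7 → … (one orbit).
Cycle lengths of π_28 on ℤ/33ℤ: [10, 10, 10, 1, 1, 1]; 6 cycles in total.
Σ(ℓ_i−1) = 33−6 = 27; sign = (−1)^27 = -1.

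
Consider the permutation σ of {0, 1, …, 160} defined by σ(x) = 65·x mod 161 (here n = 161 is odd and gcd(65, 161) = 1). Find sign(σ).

Orbit of 116 under x↦65x: [116, 134, 16, 74, 141, 149, 25]… (length divides ord_161(65)).
Cycle type of π: 66×2 + 22 + 3×2 + 1; total 6 cycles.
6 cycles on 161: each ℓ→(−1)^(ℓ−1), product (−1)^155 = -1.

-1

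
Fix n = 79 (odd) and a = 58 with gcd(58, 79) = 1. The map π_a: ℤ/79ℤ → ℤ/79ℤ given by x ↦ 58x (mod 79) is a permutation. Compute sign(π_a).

-1

Orbit of 38 under x↦58x: [38, 71, 10, 27, 65, 57, 67]… (length divides ord_79(58)).
The orbit structure of x ↦ 58x mod 79: 4 orbits of sizes [26, 26, 26, 1].
With 4 cycles on 79 points, sign = (−1)^{79−4} = -1.
Zolotarev: (58|79) = -1, matching the cycle-count sign.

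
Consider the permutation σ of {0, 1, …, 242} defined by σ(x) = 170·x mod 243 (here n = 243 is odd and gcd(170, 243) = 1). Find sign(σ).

Orbit of 161 under x↦170x: [161, 154, 179, 55, 116, 37, 215]… (length divides ord_243(170)).
Decompose π into cycles: lengths [54, 54, 54, 18, 18, 18, 6, 6, 6, 2, 2, 2, 2, 1] (14 cycles, including the fixed point 0).
sign(π) = (−1)^{n − #cycles} = (−1)^{243−14} = (−1)^229 = -1.

-1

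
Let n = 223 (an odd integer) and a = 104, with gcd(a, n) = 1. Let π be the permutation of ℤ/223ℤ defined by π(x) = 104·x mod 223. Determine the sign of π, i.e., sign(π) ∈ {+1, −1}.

Orbit of 66 under x↦104x: [66, 174, 33, 87, 128, 155, 64]… (length divides ord_223(104)).
The orbit structure of x ↦ 104x mod 223: 4 orbits of sizes [74, 74, 74, 1].
n − c = 223 − 4 = 219; sign = (−1)^219 = -1.

-1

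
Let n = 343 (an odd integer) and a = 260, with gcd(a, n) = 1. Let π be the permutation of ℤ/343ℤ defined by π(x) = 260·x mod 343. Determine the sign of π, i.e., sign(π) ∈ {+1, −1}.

Orbit of 64 under x↦260x: [64, 176, 141, 302, 316, 183, 246]… (length divides ord_343(260)).
π_260 has 19 disjoint cycles with lengths [49, 49, 49, 49, 49, 49, 7, 7, 7, 7, 7, 7, 1, 1, 1, 1, 1, 1, 1] on {0,…,342}.
19 cycles on 343: each ℓ→(−1)^(ℓ−1), product (−1)^324 = +1.
Check: (260/343) = +1 by Zolotarev.

+1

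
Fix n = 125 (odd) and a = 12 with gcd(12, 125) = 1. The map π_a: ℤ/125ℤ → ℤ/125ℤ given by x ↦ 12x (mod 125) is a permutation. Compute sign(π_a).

-1

Trace 86: π^k(86) = [86, 32, 9, 108, 46, 52, 124] for k=0..6.
Decompose π into cycles: lengths [100, 20, 4, 1] (4 cycles, including the fixed point 0).
With 4 cycles on 125 points, sign = (−1)^{125−4} = -1.
(12|125)_J = -1 (Zolotarev's lemma cross-check).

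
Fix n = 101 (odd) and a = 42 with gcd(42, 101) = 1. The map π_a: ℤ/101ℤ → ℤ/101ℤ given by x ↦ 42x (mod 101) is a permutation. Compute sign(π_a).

-1

Orbit of 58 under x↦42x: [58, 12, 100, 59, 54, 46, 13]… (length divides ord_101(42)).
Decompose π into cycles: lengths [100, 1] (2 cycles, including the fixed point 0).
n − c = 101 − 2 = 99; sign = (−1)^99 = -1.
(42|101)_J = -1 (Zolotarev's lemma cross-check).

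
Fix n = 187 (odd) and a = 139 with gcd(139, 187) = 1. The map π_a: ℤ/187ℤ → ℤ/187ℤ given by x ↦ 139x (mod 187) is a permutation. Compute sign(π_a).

+1

Orbit of 137 under x↦139x: [137, 156, 179, 10, 81, 39, 185]… (length divides ord_187(139)).
The orbit structure of x ↦ 139x mod 187: 5 orbits of sizes [80, 80, 16, 10, 1].
5 cycles on 187: each ℓ→(−1)^(ℓ−1), product (−1)^182 = +1.
Check: (139/187) = +1 by Zolotarev.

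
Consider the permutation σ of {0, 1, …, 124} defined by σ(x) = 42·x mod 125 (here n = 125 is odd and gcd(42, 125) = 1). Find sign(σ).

-1

Trace 96: π^k(96) = [96, 32, 94, 73, 66, 22, 49] for k=0..6.
Cycle lengths of π_42 on ℤ/125ℤ: [100, 20, 4, 1]; 4 cycles in total.
4 cycles on 125: each ℓ→(−1)^(ℓ−1), product (−1)^121 = -1.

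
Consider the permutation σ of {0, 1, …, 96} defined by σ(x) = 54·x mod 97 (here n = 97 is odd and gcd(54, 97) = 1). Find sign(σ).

Orbit of 75 under x↦54x: [75, 73, 62, 50, 81, 9, 1]… (length divides ord_97(54)).
The orbit structure of x ↦ 54x mod 97: 5 orbits of sizes [24, 24, 24, 24, 1].
With 5 cycles on 97 points, sign = (−1)^{97−5} = +1.
Check: (54/97) = +1 by Zolotarev.

+1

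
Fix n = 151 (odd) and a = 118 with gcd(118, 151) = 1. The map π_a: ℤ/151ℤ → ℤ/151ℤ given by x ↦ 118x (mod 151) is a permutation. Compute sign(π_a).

Orbit of 118 under x↦118x: [118, 32, 1]… (length divides ord_151(118)).
Decompose π into cycles: lengths [3, 3, 3, 3, 3, 3, 3, 3, 3, 3, 3, 3, 3, 3, 3, 3, 3, 3, 3, 3, 3, 3, 3, 3, 3, 3, 3, 3, 3, 3, 3, 3, 3, 3, 3, 3, 3, 3, 3, 3, 3, 3, 3, 3, 3, 3, 3, 3, 3, 3, 1] (51 cycles, including the fixed point 0).
sign(π) = (−1)^{n − #cycles} = (−1)^{151−51} = (−1)^100 = +1.

+1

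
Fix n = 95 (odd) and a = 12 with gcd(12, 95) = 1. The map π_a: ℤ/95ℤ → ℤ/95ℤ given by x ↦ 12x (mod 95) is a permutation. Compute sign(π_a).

Trace 64: π^k(64) = [64, 8, 1, 12, 49, 18, 26] for k=0..6.
π_12 has 11 disjoint cycles with lengths [12, 12, 12, 12, 12, 12, 6, 6, 6, 4, 1] on {0,…,94}.
With 11 cycles on 95 points, sign = (−1)^{95−11} = +1.
Check: (12/95) = +1 by Zolotarev.

+1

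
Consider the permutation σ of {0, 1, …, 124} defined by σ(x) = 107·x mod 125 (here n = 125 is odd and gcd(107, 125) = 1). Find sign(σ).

-1

Trace 57: π^k(57) = [57, 99, 93, 76, 7, 124, 18] for k=0..6.
Cycle lengths of π_107 on ℤ/125ℤ: [20, 20, 20, 20, 20, 4, 4, 4, 4, 4, 4, 1]; 12 cycles in total.
n − c = 125 − 12 = 113; sign = (−1)^113 = -1.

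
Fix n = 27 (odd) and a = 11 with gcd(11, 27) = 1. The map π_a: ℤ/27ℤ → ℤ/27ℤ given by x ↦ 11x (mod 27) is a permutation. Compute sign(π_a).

-1

Orbit of 17 under x↦11x: [17, 25, 5, 1, 11, 13, 8]… (length divides ord_27(11)).
Cycle type of π: 18 + 6 + 2 + 1; total 4 cycles.
4 cycles on 27: each ℓ→(−1)^(ℓ−1), product (−1)^23 = -1.
The Jacobi symbol (11|27) = -1 (Zolotarev) agrees.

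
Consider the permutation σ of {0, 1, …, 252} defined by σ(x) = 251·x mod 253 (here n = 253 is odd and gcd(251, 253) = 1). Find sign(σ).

-1

Orbit of 152 under x↦251x: [152, 202, 102, 49, 155, 196, 114]… (length divides ord_253(251)).
6 cycles of lengths [110, 110, 22, 5, 5, 1].
n − c = 253 − 6 = 247; sign = (−1)^247 = -1.
Via Zolotarev, sign(π_{251}) = (251|253) = -1.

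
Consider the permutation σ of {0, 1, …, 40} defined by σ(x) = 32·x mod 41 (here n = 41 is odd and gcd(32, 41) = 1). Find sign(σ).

Orbit of 40 under x↦32x: [40, 9, 1, 32]… (length divides ord_41(32)).
11 cycles of lengths [4, 4, 4, 4, 4, 4, 4, 4, 4, 4, 1].
sign(π) = (−1)^{n − #cycles} = (−1)^{41−11} = (−1)^30 = +1.
(32|41)_J = +1 (Zolotarev's lemma cross-check).

+1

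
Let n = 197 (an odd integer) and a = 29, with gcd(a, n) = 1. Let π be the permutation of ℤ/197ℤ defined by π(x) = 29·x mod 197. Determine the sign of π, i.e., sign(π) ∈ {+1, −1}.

Orbit of 1 under x↦29x: [1, 29, 53, 158, 51, 100, 142]… (length divides ord_197(29)).
5 cycles of lengths [49, 49, 49, 49, 1].
With 5 cycles on 197 points, sign = (−1)^{197−5} = +1.
(29|197)_J = +1 (Zolotarev's lemma cross-check).

+1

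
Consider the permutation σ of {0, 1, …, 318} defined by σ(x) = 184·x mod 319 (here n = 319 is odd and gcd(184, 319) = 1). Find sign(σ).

+1

Trace 312: π^k(312) = [312, 307, 25, 134, 93, 205, 78] for k=0..6.
Cycle lengths of π_184 on ℤ/319ℤ: [140, 140, 28, 10, 1]; 5 cycles in total.
5 cycles on 319: each ℓ→(−1)^(ℓ−1), product (−1)^314 = +1.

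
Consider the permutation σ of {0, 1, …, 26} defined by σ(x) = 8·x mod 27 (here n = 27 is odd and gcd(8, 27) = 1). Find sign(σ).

-1

Start at x=1: 1 → 8 → 10 → 26 → 19 → 17 → 1 (one orbit).
Cycle type of π: 6×3 + 2×4 + 1; total 8 cycles.
Σ(ℓ_i−1) = 27−8 = 19; sign = (−1)^19 = -1.
(8|27)_J = -1 (Zolotarev's lemma cross-check).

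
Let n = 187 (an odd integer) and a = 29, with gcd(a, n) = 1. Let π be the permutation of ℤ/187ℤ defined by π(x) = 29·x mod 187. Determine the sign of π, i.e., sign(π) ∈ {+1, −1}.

Trace 142: π^k(142) = [142, 4, 116, 185, 129, 1, 29] for k=0..6.
Cycle lengths of π_29 on ℤ/187ℤ: [80, 80, 16, 10, 1]; 5 cycles in total.
With 5 cycles on 187 points, sign = (−1)^{187−5} = +1.
The Jacobi symbol (29|187) = +1 (Zolotarev) agrees.

+1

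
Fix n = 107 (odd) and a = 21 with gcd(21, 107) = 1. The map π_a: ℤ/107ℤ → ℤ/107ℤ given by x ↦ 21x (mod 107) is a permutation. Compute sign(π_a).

-1

Orbit of 79 under x↦21x: [79, 54, 64, 60, 83, 31, 9]… (length divides ord_107(21)).
2 cycles of lengths [106, 1].
107 − 2 = 105 transpositions; sign(π) = (−1)^105 = -1.
The Jacobi symbol (21|107) = -1 (Zolotarev) agrees.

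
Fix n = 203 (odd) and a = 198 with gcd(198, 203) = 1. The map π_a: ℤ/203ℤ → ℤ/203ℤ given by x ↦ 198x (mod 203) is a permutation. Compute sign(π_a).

+1

Trace 170: π^k(170) = [170, 165, 190, 65, 81, 1, 198] for k=0..6.
π_198 has 15 disjoint cycles with lengths [21, 21, 21, 21, 21, 21, 21, 21, 7, 7, 7, 7, 3, 3, 1] on {0,…,202}.
15 cycles on 203: each ℓ→(−1)^(ℓ−1), product (−1)^188 = +1.
Check: (198/203) = +1 by Zolotarev.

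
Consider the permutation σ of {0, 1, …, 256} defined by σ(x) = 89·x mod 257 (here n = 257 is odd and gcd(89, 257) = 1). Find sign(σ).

Trace 67: π^k(67) = [67, 52, 2, 178, 165, 36, 120] for k=0..6.
Cycle type of π: 128×2 + 1; total 3 cycles.
With 3 cycles on 257 points, sign = (−1)^{257−3} = +1.
Zolotarev: (89|257) = +1, matching the cycle-count sign.

+1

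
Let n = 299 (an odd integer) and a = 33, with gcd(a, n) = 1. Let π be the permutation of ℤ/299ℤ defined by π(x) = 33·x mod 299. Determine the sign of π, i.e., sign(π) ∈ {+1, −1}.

Trace 1: π^k(1) = [1, 33, 192, 57, 87, 180, 259] for k=0..6.
5 cycles of lengths [132, 132, 22, 12, 1].
5 cycles on 299: each ℓ→(−1)^(ℓ−1), product (−1)^294 = +1.
Zolotarev: (33|299) = +1, matching the cycle-count sign.

+1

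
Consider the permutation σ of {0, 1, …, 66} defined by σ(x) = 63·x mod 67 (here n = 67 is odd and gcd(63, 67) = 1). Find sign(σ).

-1

Trace 57: π^k(57) = [57, 40, 41, 37, 53, 56, 44] for k=0..6.
Cycle type of π: 66 + 1; total 2 cycles.
2 cycles on 67: each ℓ→(−1)^(ℓ−1), product (−1)^65 = -1.
Zolotarev: (63|67) = -1, matching the cycle-count sign.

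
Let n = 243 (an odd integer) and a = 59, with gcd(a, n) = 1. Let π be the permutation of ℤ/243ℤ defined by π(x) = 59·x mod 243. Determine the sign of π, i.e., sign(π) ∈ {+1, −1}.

-1

Orbit of 152 under x↦59x: [152, 220, 101, 127, 203, 70, 242]… (length divides ord_243(59)).
Cycle lengths of π_59 on ℤ/243ℤ: [162, 54, 18, 6, 2, 1]; 6 cycles in total.
243 − 6 = 237 transpositions; sign(π) = (−1)^237 = -1.
Check: (59/243) = -1 by Zolotarev.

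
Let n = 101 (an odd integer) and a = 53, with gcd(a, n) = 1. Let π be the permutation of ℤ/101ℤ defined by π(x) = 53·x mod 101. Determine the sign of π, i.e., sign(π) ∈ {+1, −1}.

Trace 48: π^k(48) = [48, 19, 98, 43, 57, 92, 28] for k=0..6.
π_53 has 2 disjoint cycles with lengths [100, 1] on {0,…,100}.
2 cycles on 101: each ℓ→(−1)^(ℓ−1), product (−1)^99 = -1.

-1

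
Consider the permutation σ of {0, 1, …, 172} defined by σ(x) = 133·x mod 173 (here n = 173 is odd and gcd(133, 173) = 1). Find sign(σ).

Trace 22: π^k(22) = [22, 158, 81, 47, 23, 118, 124] for k=0..6.
Cycle type of π: 43×4 + 1; total 5 cycles.
sign(π) = (−1)^{n − #cycles} = (−1)^{173−5} = (−1)^168 = +1.
Zolotarev: (133|173) = +1, matching the cycle-count sign.

+1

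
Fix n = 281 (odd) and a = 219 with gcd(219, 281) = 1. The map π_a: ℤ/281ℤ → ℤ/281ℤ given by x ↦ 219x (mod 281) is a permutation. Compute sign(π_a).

+1

Orbit of 49 under x↦219x: [49, 53, 86, 7, 128, 213, 1]… (length divides ord_281(219)).
Cycle type of π: 20×14 + 1; total 15 cycles.
Σ(ℓ_i−1) = 281−15 = 266; sign = (−1)^266 = +1.
Check: (219/281) = +1 by Zolotarev.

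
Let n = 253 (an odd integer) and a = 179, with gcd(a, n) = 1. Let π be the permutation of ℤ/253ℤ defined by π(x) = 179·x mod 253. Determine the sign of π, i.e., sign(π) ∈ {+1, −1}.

Trace 70: π^k(70) = [70, 133, 25, 174, 27, 26, 100] for k=0..6.
The orbit structure of x ↦ 179x mod 253: 9 orbits of sizes [55, 55, 55, 55, 11, 11, 5, 5, 1].
With 9 cycles on 253 points, sign = (−1)^{253−9} = +1.
Zolotarev: (179|253) = +1, matching the cycle-count sign.

+1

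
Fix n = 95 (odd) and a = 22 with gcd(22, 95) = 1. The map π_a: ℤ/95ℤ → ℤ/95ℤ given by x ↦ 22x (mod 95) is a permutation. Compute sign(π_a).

Trace 22: π^k(22) = [22, 9, 8, 81, 72, 64, 78] for k=0..6.
The orbit structure of x ↦ 22x mod 95: 5 orbits of sizes [36, 36, 18, 4, 1].
5 cycles on 95: each ℓ→(−1)^(ℓ−1), product (−1)^90 = +1.
Via Zolotarev, sign(π_{22}) = (22|95) = +1.

+1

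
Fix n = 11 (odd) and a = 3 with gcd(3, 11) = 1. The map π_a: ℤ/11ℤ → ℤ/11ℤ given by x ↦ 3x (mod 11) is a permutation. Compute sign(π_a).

+1

Orbit of 9 under x↦3x: [9, 5, 4, 1, 3]… (length divides ord_11(3)).
The orbit structure of x ↦ 3x mod 11: 3 orbits of sizes [5, 5, 1].
sign(π) = (−1)^{n − #cycles} = (−1)^{11−3} = (−1)^8 = +1.
Check: (3/11) = +1 by Zolotarev.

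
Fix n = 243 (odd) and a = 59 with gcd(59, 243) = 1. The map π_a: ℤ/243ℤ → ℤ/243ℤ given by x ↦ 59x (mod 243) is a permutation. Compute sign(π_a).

Trace 43: π^k(43) = [43, 107, 238, 191, 91, 23, 142] for k=0..6.
Decompose π into cycles: lengths [162, 54, 18, 6, 2, 1] (6 cycles, including the fixed point 0).
sign(π) = (−1)^{n − #cycles} = (−1)^{243−6} = (−1)^237 = -1.

-1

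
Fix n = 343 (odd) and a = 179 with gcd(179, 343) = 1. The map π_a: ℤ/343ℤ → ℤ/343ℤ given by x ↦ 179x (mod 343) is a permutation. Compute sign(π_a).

+1

Trace 16: π^k(16) = [16, 120, 214, 233, 204, 158, 156] for k=0..6.
Decompose π into cycles: lengths [147, 147, 21, 21, 3, 3, 1] (7 cycles, including the fixed point 0).
343 − 7 = 336 transpositions; sign(π) = (−1)^336 = +1.
Zolotarev: (179|343) = +1, matching the cycle-count sign.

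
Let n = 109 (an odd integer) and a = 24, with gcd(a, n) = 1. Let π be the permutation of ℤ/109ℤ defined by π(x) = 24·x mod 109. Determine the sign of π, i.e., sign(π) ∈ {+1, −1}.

-1

Start at x=77: 77 → 104 → 98 → 63 → 95 → 100 → 2 → … (one orbit).
Decompose π into cycles: lengths [108, 1] (2 cycles, including the fixed point 0).
With 2 cycles on 109 points, sign = (−1)^{109−2} = -1.
Zolotarev: (24|109) = -1, matching the cycle-count sign.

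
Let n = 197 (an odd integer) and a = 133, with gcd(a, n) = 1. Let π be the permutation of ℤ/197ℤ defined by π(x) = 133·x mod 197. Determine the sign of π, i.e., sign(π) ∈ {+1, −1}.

+1

Start at x=51: 51 → 85 → 76 → 61 → 36 → 60 → 100 → … (one orbit).
Cycle lengths of π_133 on ℤ/197ℤ: [49, 49, 49, 49, 1]; 5 cycles in total.
Σ(ℓ_i−1) = 197−5 = 192; sign = (−1)^192 = +1.
Zolotarev: (133|197) = +1, matching the cycle-count sign.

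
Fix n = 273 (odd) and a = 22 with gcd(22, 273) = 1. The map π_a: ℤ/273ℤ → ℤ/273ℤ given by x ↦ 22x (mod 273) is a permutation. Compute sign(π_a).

+1

Trace 1: π^k(1) = [1, 22, 211] for k=0..2.
Cycle type of π: 3×84 + 1×21; total 105 cycles.
n − c = 273 − 105 = 168; sign = (−1)^168 = +1.
Check: (22/273) = +1 by Zolotarev.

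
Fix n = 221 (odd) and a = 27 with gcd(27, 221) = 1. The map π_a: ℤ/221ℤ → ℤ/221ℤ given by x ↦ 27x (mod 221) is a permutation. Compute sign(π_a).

-1

Trace 105: π^k(105) = [105, 183, 79, 144, 131, 1, 27] for k=0..6.
Decompose π into cycles: lengths [16, 16, 16, 16, 16, 16, 16, 16, 16, 16, 16, 16, 16, 1, 1, 1, 1, 1, 1, 1, 1, 1, 1, 1, 1, 1] (26 cycles, including the fixed point 0).
With 26 cycles on 221 points, sign = (−1)^{221−26} = -1.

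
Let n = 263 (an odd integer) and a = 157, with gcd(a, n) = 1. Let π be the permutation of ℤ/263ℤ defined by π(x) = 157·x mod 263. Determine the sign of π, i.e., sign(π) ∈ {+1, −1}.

Trace 192: π^k(192) = [192, 162, 186, 9, 98, 132, 210] for k=0..6.
π_157 has 3 disjoint cycles with lengths [131, 131, 1] on {0,…,262}.
With 3 cycles on 263 points, sign = (−1)^{263−3} = +1.
Zolotarev: (157|263) = +1, matching the cycle-count sign.

+1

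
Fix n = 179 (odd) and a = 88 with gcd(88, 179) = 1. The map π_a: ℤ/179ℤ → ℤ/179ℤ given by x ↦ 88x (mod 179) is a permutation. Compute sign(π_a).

+1

Orbit of 3 under x↦88x: [3, 85, 141, 57, 4, 173, 9]… (length divides ord_179(88)).
Cycle lengths of π_88 on ℤ/179ℤ: [89, 89, 1]; 3 cycles in total.
sign(π) = (−1)^{n − #cycles} = (−1)^{179−3} = (−1)^176 = +1.
Check: (88/179) = +1 by Zolotarev.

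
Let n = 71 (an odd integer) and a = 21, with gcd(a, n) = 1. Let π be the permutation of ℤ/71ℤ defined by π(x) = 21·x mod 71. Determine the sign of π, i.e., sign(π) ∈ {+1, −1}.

Trace 46: π^k(46) = [46, 43, 51, 6, 55, 19, 44] for k=0..6.
Cycle lengths of π_21 on ℤ/71ℤ: [70, 1]; 2 cycles in total.
With 2 cycles on 71 points, sign = (−1)^{71−2} = -1.
Zolotarev: (21|71) = -1, matching the cycle-count sign.

-1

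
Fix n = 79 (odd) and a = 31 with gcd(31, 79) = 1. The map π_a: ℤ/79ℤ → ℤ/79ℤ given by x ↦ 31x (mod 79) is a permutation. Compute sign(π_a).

Trace 16: π^k(16) = [16, 22, 50, 49, 18, 5, 76] for k=0..6.
π_31 has 3 disjoint cycles with lengths [39, 39, 1] on {0,…,78}.
3 cycles on 79: each ℓ→(−1)^(ℓ−1), product (−1)^76 = +1.

+1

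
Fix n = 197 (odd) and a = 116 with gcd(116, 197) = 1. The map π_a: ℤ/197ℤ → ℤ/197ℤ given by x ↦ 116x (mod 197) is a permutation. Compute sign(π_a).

+1

Orbit of 173 under x↦116x: [173, 171, 136, 16, 83, 172, 55]… (length divides ord_197(116)).
The orbit structure of x ↦ 116x mod 197: 3 orbits of sizes [98, 98, 1].
Σ(ℓ_i−1) = 197−3 = 194; sign = (−1)^194 = +1.
Check: (116/197) = +1 by Zolotarev.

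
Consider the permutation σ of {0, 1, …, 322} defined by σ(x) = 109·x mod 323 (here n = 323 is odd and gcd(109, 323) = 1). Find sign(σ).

+1

Start at x=149: 149 → 91 → 229 → 90 → 120 → 160 → 321 → … (one orbit).
5 cycles of lengths [144, 144, 18, 16, 1].
With 5 cycles on 323 points, sign = (−1)^{323−5} = +1.
Via Zolotarev, sign(π_{109}) = (109|323) = +1.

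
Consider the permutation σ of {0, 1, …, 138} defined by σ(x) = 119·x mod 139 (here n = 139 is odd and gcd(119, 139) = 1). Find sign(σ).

Start at x=93: 93 → 86 → 87 → 67 → 50 → 112 → 123 → … (one orbit).
The orbit structure of x ↦ 119x mod 139: 2 orbits of sizes [138, 1].
139 − 2 = 137 transpositions; sign(π) = (−1)^137 = -1.

-1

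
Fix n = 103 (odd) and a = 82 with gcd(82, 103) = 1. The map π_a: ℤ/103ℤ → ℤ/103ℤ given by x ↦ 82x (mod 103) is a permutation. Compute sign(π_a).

Start at x=50: 50 → 83 → 8 → 38 → 26 → 72 → 33 → … (one orbit).
Decompose π into cycles: lengths [51, 51, 1] (3 cycles, including the fixed point 0).
n − c = 103 − 3 = 100; sign = (−1)^100 = +1.
The Jacobi symbol (82|103) = +1 (Zolotarev) agrees.

+1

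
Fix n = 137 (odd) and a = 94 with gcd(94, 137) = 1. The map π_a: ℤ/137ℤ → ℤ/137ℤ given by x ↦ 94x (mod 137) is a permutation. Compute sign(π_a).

-1

Orbit of 88 under x↦94x: [88, 52, 93, 111, 22, 13, 126]… (length divides ord_137(94)).
Decompose π into cycles: lengths [136, 1] (2 cycles, including the fixed point 0).
With 2 cycles on 137 points, sign = (−1)^{137−2} = -1.
Via Zolotarev, sign(π_{94}) = (94|137) = -1.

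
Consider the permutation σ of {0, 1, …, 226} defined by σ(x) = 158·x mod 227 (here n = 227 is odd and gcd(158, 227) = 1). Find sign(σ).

-1

Start at x=35: 35 → 82 → 17 → 189 → 125 → 1 → 158 → … (one orbit).
π_158 has 2 disjoint cycles with lengths [226, 1] on {0,…,226}.
n − c = 227 − 2 = 225; sign = (−1)^225 = -1.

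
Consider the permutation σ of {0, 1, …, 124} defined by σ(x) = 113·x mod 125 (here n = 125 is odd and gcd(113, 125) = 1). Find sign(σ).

-1

Trace 87: π^k(87) = [87, 81, 28, 39, 32, 116, 108] for k=0..6.
The orbit structure of x ↦ 113x mod 125: 4 orbits of sizes [100, 20, 4, 1].
Σ(ℓ_i−1) = 125−4 = 121; sign = (−1)^121 = -1.
Check: (113/125) = -1 by Zolotarev.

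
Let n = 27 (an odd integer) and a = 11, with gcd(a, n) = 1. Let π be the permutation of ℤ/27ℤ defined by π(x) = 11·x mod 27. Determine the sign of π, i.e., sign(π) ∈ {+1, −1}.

Orbit of 22 under x↦11x: [22, 26, 16, 14, 19, 20, 4]… (length divides ord_27(11)).
4 cycles of lengths [18, 6, 2, 1].
27 − 4 = 23 transpositions; sign(π) = (−1)^23 = -1.

-1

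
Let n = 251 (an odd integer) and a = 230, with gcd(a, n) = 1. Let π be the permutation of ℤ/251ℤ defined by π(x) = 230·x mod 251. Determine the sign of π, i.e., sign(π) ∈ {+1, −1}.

-1

Start at x=238: 238 → 22 → 40 → 164 → 70 → 36 → 248 → … (one orbit).
2 cycles of lengths [250, 1].
With 2 cycles on 251 points, sign = (−1)^{251−2} = -1.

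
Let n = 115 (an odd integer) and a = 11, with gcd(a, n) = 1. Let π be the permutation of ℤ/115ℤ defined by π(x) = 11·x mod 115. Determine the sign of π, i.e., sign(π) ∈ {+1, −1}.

Orbit of 36 under x↦11x: [36, 51, 101, 76, 31, 111, 71]… (length divides ord_115(11)).
The orbit structure of x ↦ 11x mod 115: 10 orbits of sizes [22, 22, 22, 22, 22, 1, 1, 1, 1, 1].
With 10 cycles on 115 points, sign = (−1)^{115−10} = -1.
Via Zolotarev, sign(π_{11}) = (11|115) = -1.

-1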